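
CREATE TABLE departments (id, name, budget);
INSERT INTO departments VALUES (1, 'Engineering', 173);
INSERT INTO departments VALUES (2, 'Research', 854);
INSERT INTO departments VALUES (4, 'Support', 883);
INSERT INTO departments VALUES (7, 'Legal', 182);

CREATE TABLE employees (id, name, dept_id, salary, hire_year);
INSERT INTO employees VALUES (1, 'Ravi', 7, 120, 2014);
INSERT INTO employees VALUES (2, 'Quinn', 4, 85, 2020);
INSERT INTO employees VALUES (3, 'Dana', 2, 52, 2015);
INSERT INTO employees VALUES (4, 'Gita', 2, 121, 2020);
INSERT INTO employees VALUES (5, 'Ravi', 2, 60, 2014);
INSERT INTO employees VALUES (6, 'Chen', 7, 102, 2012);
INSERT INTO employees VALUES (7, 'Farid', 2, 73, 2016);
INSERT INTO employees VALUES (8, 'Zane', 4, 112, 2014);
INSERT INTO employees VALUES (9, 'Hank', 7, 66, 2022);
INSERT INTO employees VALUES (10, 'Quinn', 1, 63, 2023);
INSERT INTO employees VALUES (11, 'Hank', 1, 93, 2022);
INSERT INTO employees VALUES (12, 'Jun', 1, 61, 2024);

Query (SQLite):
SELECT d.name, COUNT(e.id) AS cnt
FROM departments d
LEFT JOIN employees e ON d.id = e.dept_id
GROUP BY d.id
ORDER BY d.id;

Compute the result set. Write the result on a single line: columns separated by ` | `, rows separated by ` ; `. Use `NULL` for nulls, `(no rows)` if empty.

LEFT JOIN keeps every departments row; unmatched ones get NULL for employees columns.
Group by departments.id and compute COUNT(e.id). COUNT(col) of an all-NULL group is 0.
  1: ids {10, 11, 12} → COUNT(e.id)=3
  2: ids {3, 4, 5, 7} → COUNT(e.id)=4
  4: ids {2, 8} → COUNT(e.id)=2
  7: ids {1, 6, 9} → COUNT(e.id)=3

Engineering | 3 ; Research | 4 ; Support | 2 ; Legal | 3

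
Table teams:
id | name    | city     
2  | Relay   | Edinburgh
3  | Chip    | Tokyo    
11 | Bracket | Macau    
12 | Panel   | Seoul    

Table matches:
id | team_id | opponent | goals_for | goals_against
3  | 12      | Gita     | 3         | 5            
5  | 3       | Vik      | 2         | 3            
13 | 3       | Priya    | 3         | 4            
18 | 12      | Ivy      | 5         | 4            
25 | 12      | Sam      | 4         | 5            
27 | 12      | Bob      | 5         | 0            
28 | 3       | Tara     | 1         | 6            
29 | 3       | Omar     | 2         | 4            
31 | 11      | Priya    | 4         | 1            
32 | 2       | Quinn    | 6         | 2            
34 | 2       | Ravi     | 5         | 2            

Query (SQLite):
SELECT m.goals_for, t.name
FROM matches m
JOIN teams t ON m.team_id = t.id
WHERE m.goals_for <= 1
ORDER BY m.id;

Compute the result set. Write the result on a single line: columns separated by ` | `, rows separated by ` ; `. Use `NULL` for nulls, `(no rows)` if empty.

1 | Chip

Each matches row matches the teams row where team_id = teams.id.
Then keep rows with m.goals_for <= 1.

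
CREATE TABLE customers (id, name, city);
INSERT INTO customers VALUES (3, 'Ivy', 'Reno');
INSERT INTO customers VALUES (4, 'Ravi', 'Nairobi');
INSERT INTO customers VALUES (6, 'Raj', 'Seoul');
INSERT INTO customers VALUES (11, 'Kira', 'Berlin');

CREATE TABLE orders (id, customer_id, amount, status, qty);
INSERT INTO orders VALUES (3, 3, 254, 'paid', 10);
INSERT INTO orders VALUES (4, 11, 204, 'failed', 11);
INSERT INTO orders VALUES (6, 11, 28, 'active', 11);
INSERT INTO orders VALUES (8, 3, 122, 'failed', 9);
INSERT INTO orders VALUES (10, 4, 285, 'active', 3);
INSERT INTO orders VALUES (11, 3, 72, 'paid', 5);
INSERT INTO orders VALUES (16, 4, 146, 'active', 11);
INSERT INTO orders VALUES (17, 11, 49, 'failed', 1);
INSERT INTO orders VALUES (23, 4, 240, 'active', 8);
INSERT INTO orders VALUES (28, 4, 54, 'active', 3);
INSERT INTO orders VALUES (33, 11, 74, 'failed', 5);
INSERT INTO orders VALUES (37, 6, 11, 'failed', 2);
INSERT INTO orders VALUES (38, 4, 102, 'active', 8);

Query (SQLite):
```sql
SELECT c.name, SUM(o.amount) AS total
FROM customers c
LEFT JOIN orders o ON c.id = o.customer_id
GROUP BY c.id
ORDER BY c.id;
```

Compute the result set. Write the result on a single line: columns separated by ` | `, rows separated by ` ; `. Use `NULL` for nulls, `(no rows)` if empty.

LEFT JOIN keeps every customers row; unmatched ones get NULL for orders columns.
Group by customers.id and compute SUM(o.amount). SUM over an all-NULL group is NULL.
  3: ids {3, 8, 11} → SUM(o.amount)=448
  4: ids {10, 16, 23, 28, 38} → SUM(o.amount)=827
  6: ids {37} → SUM(o.amount)=11
  11: ids {4, 6, 17, 33} → SUM(o.amount)=355

Ivy | 448 ; Ravi | 827 ; Raj | 11 ; Kira | 355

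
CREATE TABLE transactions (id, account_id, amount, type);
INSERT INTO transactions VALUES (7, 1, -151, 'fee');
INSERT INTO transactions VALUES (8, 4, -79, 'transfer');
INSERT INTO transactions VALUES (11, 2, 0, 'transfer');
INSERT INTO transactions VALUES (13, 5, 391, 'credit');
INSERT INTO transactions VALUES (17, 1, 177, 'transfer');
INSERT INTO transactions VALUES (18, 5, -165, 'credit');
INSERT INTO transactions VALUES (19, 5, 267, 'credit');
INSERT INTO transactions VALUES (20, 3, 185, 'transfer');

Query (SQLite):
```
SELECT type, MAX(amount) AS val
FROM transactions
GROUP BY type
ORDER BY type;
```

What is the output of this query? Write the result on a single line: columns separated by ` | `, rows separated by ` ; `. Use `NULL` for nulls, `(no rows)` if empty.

Partition transactions by type; compute MAX(amount) within each group.
  credit: ids {13, 18, 19} → MAX(amount)=391
  fee: ids {7} → MAX(amount)=-151
  transfer: ids {8, 11, 17, 20} → MAX(amount)=185

credit | 391 ; fee | -151 ; transfer | 185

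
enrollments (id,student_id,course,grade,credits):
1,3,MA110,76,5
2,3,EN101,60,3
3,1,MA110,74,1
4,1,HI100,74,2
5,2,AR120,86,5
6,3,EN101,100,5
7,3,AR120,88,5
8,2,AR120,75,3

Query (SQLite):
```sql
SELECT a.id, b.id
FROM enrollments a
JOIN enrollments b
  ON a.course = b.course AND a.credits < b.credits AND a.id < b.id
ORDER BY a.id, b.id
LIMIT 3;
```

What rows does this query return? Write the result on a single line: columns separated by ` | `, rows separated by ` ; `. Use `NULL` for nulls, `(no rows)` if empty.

2 | 6

Pairs (a,b) with same course, a.credits < b.credits, a.id < b.id.
course groups: AR120:{5,7,8} EN101:{2,6} HI100:{4} MA110:{1,3}
Ordered by (a.id, b.id); first 3.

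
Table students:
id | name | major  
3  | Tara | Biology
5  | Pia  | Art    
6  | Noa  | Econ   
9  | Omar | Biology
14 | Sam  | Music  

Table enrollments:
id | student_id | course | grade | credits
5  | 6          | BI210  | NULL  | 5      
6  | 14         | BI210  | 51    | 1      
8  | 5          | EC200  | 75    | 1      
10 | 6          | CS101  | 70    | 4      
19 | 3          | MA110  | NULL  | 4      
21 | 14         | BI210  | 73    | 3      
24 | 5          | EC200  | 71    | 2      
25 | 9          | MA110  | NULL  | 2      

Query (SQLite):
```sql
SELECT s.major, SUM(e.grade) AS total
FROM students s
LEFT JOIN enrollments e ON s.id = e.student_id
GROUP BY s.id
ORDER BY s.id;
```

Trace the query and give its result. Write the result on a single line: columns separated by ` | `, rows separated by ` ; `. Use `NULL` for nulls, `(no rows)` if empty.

LEFT JOIN keeps every students row; unmatched ones get NULL for enrollments columns.
Group by students.id and compute SUM(e.grade). SUM over an all-NULL group is NULL.
  3: ids {19} → SUM(e.grade)=NULL
  5: ids {8, 24} → SUM(e.grade)=146
  6: ids {5, 10} → SUM(e.grade)=70
  9: ids {25} → SUM(e.grade)=NULL
  14: ids {6, 21} → SUM(e.grade)=124

Biology | NULL ; Art | 146 ; Econ | 70 ; Biology | NULL ; Music | 124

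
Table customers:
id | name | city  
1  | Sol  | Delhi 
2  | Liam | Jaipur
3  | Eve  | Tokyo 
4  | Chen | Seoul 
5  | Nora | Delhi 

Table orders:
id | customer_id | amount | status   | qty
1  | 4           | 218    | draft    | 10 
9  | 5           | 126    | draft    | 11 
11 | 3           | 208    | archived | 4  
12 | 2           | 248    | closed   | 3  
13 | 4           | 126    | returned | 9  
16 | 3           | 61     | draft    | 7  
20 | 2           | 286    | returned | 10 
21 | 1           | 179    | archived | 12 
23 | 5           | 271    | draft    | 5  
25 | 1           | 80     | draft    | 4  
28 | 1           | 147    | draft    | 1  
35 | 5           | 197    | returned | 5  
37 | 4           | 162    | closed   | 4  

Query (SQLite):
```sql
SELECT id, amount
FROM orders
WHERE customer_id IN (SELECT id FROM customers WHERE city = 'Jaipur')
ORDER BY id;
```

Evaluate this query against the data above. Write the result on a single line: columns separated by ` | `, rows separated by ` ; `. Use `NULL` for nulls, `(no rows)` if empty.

Inner query: customers.id where city = 'Jaipur'.
Outer: keep orders rows whose customer_id is in that set.
Inner query → {2}

12 | 248 ; 20 | 286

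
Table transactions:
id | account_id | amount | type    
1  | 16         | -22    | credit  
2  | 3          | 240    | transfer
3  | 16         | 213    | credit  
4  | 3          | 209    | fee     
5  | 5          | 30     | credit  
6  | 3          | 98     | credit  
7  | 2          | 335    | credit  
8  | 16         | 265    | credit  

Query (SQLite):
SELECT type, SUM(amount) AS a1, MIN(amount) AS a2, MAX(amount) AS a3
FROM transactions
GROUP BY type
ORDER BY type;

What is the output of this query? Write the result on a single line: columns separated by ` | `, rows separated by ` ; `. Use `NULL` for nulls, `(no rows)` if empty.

credit | 919 | -22 | 335 ; fee | 209 | 209 | 209 ; transfer | 240 | 240 | 240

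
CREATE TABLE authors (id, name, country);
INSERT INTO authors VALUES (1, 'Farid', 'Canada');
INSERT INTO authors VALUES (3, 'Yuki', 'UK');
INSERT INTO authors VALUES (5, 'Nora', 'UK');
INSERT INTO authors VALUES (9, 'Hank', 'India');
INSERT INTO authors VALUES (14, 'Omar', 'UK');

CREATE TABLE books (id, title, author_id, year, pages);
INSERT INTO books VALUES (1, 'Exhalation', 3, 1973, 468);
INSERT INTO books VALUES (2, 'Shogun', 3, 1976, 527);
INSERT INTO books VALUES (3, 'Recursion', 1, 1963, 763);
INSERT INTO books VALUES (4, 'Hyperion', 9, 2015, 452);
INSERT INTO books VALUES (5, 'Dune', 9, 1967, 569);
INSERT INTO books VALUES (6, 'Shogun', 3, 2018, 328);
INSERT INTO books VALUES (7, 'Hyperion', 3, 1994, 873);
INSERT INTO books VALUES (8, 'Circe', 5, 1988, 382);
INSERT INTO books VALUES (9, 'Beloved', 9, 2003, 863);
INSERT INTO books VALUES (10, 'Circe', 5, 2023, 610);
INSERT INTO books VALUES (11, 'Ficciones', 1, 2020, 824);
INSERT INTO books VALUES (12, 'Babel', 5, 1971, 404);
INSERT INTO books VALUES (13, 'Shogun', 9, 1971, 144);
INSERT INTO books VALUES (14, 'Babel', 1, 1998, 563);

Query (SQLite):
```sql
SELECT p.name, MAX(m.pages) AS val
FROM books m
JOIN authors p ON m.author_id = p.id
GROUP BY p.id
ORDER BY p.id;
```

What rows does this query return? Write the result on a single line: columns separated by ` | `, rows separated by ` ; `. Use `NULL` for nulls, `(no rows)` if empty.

Farid | 824 ; Yuki | 873 ; Nora | 610 ; Hank | 863

Join each books row to its authors via author_id.
Group joined rows by authors.id; compute MAX(m.pages) per group.
  1: ids {3, 11, 14} → MAX(m.pages)=824
  3: ids {1, 2, 6, 7} → MAX(m.pages)=873
  5: ids {8, 10, 12} → MAX(m.pages)=610
  9: ids {4, 5, 9, 13} → MAX(m.pages)=863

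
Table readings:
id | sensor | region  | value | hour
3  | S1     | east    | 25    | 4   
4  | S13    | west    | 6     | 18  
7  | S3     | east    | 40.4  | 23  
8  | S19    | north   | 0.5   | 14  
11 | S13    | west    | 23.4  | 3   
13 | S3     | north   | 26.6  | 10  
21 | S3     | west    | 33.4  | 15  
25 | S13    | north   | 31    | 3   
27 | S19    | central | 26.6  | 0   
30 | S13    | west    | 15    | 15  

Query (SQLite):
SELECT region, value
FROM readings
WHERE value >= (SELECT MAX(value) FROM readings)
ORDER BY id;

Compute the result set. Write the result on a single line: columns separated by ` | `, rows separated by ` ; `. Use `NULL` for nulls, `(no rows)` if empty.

Scalar subquery: MAX(value) over all readings rows = 40.4.
Keep rows where value >= that value.

east | 40.4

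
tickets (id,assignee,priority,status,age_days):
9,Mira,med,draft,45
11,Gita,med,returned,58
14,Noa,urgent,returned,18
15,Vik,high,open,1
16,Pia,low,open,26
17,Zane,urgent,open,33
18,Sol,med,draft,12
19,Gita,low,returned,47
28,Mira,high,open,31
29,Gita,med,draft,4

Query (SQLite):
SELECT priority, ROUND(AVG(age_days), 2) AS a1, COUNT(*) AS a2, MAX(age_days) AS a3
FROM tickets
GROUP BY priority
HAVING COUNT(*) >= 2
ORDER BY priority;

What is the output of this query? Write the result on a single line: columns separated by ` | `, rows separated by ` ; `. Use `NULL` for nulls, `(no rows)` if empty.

high | 16 | 2 | 31 ; low | 36.5 | 2 | 47 ; med | 29.75 | 4 | 58 ; urgent | 25.5 | 2 | 33

Group tickets by priority.
Per group compute: ROUND(AVG(age_days), 2), COUNT(*), MAX(age_days).
HAVING: drop groups with fewer than 2 rows.
  high: ids {15, 28} → ROUND(AVG(age_days), 2)=16, COUNT(*)=2, MAX(age_days)=31
  low: ids {16, 19} → ROUND(AVG(age_days), 2)=36.5, COUNT(*)=2, MAX(age_days)=47
  med: ids {9, 11, 18, 29} → ROUND(AVG(age_days), 2)=29.75, COUNT(*)=4, MAX(age_days)=58
  urgent: ids {14, 17} → ROUND(AVG(age_days), 2)=25.5, COUNT(*)=2, MAX(age_days)=33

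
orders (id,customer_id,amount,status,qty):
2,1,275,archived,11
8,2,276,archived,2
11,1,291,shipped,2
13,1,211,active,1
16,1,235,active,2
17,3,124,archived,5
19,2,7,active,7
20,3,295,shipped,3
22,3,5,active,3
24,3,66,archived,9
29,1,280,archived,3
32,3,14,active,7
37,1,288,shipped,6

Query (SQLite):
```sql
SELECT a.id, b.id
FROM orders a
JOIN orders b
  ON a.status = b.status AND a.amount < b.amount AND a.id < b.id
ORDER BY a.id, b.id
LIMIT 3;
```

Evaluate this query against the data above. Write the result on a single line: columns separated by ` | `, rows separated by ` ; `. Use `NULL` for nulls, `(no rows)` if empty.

Pairs (a,b) with same status, a.amount < b.amount, a.id < b.id.
status groups: active:{13,16,19,22,32} archived:{2,8,17,24,29} shipped:{11,20,37}
Ordered by (a.id, b.id); first 3.

2 | 8 ; 2 | 29 ; 8 | 29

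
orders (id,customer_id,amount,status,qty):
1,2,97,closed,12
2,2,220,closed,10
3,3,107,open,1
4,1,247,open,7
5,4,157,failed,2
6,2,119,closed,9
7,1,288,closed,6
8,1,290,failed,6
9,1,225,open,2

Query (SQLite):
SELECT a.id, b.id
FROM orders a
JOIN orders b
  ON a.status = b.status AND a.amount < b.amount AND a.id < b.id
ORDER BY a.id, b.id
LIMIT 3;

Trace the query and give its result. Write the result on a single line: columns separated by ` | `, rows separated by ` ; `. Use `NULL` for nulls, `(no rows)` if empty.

1 | 2 ; 1 | 6 ; 1 | 7

Pairs (a,b) with same status, a.amount < b.amount, a.id < b.id.
status groups: closed:{1,2,6,7} failed:{5,8} open:{3,4,9}
Ordered by (a.id, b.id); first 3.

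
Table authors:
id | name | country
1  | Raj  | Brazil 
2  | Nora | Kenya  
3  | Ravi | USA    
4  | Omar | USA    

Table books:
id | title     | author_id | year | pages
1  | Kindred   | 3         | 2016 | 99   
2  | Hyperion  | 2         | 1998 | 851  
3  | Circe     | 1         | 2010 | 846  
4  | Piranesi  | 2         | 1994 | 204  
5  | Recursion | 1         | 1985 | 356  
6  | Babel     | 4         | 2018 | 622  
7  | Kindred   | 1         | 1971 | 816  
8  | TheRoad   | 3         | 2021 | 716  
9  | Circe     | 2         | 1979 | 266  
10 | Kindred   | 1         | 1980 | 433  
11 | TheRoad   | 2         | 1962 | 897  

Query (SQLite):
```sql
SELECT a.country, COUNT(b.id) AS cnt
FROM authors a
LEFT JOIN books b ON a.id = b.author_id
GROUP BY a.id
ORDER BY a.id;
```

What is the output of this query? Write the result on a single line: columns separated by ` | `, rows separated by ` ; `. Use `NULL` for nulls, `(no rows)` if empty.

Brazil | 4 ; Kenya | 4 ; USA | 2 ; USA | 1

LEFT JOIN keeps every authors row; unmatched ones get NULL for books columns.
Group by authors.id and compute COUNT(b.id). COUNT(col) of an all-NULL group is 0.
  1: ids {3, 5, 7, 10} → COUNT(b.id)=4
  2: ids {2, 4, 9, 11} → COUNT(b.id)=4
  3: ids {1, 8} → COUNT(b.id)=2
  4: ids {6} → COUNT(b.id)=1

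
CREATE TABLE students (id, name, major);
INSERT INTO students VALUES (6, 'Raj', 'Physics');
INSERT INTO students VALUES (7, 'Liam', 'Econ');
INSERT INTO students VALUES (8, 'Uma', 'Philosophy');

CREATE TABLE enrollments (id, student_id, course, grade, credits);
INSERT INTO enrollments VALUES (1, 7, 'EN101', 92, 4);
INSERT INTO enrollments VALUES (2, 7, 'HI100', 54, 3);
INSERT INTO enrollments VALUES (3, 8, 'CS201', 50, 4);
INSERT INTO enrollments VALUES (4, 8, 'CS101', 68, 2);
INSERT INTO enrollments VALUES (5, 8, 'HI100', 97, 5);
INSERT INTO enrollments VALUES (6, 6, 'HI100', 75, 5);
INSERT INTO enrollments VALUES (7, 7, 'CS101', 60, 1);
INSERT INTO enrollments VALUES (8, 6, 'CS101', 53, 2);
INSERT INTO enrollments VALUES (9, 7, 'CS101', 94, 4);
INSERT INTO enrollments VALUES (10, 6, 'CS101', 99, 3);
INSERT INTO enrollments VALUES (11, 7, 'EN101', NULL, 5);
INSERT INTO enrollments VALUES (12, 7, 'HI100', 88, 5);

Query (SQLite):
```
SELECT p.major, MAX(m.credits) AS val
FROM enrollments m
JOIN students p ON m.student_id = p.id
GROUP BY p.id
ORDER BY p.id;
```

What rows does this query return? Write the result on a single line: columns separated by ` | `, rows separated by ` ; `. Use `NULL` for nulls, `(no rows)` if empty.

Physics | 5 ; Econ | 5 ; Philosophy | 5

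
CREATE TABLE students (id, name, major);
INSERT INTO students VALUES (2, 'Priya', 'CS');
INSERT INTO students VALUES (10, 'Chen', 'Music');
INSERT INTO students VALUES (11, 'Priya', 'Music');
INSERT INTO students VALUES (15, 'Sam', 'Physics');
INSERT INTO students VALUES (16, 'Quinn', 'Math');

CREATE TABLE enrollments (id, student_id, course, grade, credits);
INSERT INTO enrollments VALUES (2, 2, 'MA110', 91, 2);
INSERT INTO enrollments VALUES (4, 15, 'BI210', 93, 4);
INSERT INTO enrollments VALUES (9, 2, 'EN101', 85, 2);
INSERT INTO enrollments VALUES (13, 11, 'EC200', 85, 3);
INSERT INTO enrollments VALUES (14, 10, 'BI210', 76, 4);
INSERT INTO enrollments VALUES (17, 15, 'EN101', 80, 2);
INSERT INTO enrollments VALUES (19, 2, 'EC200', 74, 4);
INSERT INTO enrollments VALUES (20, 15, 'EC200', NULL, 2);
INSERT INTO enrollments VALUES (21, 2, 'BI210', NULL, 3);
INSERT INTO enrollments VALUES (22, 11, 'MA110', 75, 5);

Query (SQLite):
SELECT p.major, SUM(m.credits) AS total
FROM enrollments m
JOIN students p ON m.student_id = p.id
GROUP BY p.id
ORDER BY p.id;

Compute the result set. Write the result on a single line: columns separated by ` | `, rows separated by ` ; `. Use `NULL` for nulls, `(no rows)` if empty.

CS | 11 ; Music | 4 ; Music | 8 ; Physics | 8

Join each enrollments row to its students via student_id.
Group joined rows by students.id; compute SUM(m.credits) per group.
  2: ids {2, 9, 19, 21} → SUM(m.credits)=11
  10: ids {14} → SUM(m.credits)=4
  11: ids {13, 22} → SUM(m.credits)=8
  15: ids {4, 17, 20} → SUM(m.credits)=8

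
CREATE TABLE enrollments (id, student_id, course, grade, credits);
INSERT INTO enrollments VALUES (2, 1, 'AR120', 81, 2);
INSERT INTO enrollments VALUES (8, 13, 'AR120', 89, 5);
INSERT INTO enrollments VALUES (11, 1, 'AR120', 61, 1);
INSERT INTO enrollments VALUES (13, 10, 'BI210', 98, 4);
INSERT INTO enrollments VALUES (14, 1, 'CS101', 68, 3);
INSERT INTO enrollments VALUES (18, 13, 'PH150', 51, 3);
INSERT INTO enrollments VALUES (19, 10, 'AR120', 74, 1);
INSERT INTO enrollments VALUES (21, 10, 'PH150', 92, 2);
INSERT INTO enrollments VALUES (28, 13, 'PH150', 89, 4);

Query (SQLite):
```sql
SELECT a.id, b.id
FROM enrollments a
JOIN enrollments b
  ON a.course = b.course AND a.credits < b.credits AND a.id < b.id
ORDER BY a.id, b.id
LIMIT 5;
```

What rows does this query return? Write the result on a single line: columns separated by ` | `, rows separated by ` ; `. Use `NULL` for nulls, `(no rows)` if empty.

2 | 8 ; 18 | 28 ; 21 | 28

Pairs (a,b) with same course, a.credits < b.credits, a.id < b.id.
course groups: AR120:{2,8,11,19} BI210:{13} CS101:{14} PH150:{18,21,28}
Ordered by (a.id, b.id); first 5.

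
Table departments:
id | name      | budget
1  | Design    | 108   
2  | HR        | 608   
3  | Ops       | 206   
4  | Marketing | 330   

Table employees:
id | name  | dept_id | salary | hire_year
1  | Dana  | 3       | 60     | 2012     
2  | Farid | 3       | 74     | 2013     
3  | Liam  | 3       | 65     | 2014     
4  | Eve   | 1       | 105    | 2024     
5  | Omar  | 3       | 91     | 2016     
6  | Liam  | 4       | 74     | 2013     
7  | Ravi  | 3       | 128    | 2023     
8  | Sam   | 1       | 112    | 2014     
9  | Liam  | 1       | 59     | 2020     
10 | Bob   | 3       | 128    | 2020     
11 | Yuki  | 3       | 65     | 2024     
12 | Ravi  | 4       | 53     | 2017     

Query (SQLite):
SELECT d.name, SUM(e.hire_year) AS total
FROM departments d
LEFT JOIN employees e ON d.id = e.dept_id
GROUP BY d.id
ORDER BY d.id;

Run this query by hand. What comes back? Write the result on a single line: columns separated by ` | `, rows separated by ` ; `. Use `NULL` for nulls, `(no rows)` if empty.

LEFT JOIN keeps every departments row; unmatched ones get NULL for employees columns.
Group by departments.id and compute SUM(e.hire_year). SUM over an all-NULL group is NULL.
  1: ids {4, 8, 9} → SUM(e.hire_year)=6058
  2: ids {—} → SUM(e.hire_year)=NULL
  3: ids {1, 2, 3, 5, 7, 10, 11} → SUM(e.hire_year)=14122
  4: ids {6, 12} → SUM(e.hire_year)=4030

Design | 6058 ; HR | NULL ; Ops | 14122 ; Marketing | 4030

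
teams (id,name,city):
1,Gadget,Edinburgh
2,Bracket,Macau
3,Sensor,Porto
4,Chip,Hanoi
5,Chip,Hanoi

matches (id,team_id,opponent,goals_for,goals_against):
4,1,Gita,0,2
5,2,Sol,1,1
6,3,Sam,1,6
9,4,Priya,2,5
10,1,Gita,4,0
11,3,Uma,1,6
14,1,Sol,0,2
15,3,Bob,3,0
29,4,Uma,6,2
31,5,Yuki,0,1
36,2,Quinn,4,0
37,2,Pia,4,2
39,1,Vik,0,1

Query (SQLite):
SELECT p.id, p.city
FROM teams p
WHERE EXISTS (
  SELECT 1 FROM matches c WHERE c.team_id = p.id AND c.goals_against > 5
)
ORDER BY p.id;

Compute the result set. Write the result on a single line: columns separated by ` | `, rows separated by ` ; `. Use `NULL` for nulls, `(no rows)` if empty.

For each teams row, check whether any matches with matching team_id has goals_against > 5.
Keep rows where that is true.

3 | Porto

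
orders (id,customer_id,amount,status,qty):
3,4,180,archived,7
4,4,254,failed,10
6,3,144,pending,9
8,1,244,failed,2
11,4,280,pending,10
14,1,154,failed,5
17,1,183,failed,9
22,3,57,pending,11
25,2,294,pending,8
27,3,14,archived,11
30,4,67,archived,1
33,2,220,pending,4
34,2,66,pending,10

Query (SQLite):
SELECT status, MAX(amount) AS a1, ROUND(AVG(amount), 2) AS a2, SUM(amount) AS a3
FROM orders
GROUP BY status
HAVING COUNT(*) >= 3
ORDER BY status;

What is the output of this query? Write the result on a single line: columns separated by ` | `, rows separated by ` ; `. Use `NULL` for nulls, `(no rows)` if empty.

Group orders by status.
Per group compute: MAX(amount), ROUND(AVG(amount), 2), SUM(amount).
HAVING: drop groups with fewer than 3 rows.
  archived: ids {3, 27, 30} → MAX(amount)=180, ROUND(AVG(amount), 2)=87, SUM(amount)=261
  failed: ids {4, 8, 14, 17} → MAX(amount)=254, ROUND(AVG(amount), 2)=208.75, SUM(amount)=835
  pending: ids {6, 11, 22, 25, 33, 34} → MAX(amount)=294, ROUND(AVG(amount), 2)=176.83, SUM(amount)=1061

archived | 180 | 87 | 261 ; failed | 254 | 208.75 | 835 ; pending | 294 | 176.83 | 1061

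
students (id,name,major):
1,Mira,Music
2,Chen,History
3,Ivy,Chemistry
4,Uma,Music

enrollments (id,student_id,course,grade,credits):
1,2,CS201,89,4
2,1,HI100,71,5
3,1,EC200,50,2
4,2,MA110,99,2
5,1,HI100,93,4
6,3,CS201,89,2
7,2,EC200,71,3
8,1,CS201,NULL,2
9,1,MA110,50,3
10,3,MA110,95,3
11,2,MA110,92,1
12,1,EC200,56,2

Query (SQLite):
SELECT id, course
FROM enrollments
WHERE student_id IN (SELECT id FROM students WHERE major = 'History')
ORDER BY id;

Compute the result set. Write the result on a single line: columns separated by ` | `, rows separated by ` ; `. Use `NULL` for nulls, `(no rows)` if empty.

1 | CS201 ; 4 | MA110 ; 7 | EC200 ; 11 | MA110

Inner query: students.id where major = 'History'.
Outer: keep enrollments rows whose student_id is in that set.
Inner query → {2}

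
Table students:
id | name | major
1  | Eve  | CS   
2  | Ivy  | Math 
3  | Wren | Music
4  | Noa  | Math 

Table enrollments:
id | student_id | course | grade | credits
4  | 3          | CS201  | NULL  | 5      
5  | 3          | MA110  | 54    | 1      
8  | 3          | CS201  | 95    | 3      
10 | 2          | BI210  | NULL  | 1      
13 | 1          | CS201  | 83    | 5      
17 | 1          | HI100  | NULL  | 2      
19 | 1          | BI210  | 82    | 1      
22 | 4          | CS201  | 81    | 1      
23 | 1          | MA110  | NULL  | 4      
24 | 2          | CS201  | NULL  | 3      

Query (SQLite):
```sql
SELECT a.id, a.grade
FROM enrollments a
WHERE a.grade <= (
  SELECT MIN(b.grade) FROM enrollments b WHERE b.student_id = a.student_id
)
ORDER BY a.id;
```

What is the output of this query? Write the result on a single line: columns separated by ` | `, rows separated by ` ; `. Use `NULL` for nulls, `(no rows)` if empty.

For each enrollments row a, compute MIN(grade) over rows sharing a.student_id.
Keep row a if a.grade <= that per-group MIN.
  student_id=1: MIN(grade) = 82
  student_id=2: MIN(grade) = NULL
  student_id=3: MIN(grade) = 54
  student_id=4: MIN(grade) = 81

5 | 54 ; 19 | 82 ; 22 | 81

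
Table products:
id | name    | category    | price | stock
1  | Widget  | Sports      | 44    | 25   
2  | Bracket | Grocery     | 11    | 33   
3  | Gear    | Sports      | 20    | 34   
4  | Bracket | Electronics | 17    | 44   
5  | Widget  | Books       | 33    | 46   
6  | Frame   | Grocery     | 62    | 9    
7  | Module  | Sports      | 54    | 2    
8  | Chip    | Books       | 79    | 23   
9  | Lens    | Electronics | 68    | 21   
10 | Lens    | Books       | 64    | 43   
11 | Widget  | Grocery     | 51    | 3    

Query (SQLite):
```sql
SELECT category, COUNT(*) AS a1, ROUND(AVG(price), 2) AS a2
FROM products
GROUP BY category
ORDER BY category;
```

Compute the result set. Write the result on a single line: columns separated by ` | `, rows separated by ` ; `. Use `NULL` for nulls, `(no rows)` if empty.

Group products by category.
Per group compute: COUNT(*), ROUND(AVG(price), 2).
  Books: ids {5, 8, 10} → COUNT(*)=3, ROUND(AVG(price), 2)=58.67
  Electronics: ids {4, 9} → COUNT(*)=2, ROUND(AVG(price), 2)=42.5
  Grocery: ids {2, 6, 11} → COUNT(*)=3, ROUND(AVG(price), 2)=41.33
  Sports: ids {1, 3, 7} → COUNT(*)=3, ROUND(AVG(price), 2)=39.33

Books | 3 | 58.67 ; Electronics | 2 | 42.5 ; Grocery | 3 | 41.33 ; Sports | 3 | 39.33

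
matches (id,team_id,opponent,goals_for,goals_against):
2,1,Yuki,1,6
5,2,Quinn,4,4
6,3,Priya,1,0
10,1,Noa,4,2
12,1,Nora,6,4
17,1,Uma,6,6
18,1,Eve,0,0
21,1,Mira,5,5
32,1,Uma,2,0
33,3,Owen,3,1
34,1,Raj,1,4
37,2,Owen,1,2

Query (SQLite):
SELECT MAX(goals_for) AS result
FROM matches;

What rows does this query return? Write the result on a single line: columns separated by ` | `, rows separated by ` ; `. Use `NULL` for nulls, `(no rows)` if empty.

All goals_for values: [1, 4, 1, 4, 6, 6, 0, 5, 2, 3, 1, 1].
MAX of non-NULL values = 6.

6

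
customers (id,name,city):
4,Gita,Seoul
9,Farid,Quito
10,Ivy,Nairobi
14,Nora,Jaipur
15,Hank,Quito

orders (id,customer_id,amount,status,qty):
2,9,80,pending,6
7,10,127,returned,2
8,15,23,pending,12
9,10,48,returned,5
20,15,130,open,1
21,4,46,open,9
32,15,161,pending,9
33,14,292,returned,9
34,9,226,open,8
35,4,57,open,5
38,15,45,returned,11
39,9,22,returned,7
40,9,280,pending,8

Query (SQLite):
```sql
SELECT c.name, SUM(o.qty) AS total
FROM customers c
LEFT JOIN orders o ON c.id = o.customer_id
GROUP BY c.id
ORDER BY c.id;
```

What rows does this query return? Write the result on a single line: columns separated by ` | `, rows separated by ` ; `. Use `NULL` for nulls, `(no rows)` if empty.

LEFT JOIN keeps every customers row; unmatched ones get NULL for orders columns.
Group by customers.id and compute SUM(o.qty). SUM over an all-NULL group is NULL.
  4: ids {21, 35} → SUM(o.qty)=14
  9: ids {2, 34, 39, 40} → SUM(o.qty)=29
  10: ids {7, 9} → SUM(o.qty)=7
  14: ids {33} → SUM(o.qty)=9
  15: ids {8, 20, 32, 38} → SUM(o.qty)=33

Gita | 14 ; Farid | 29 ; Ivy | 7 ; Nora | 9 ; Hank | 33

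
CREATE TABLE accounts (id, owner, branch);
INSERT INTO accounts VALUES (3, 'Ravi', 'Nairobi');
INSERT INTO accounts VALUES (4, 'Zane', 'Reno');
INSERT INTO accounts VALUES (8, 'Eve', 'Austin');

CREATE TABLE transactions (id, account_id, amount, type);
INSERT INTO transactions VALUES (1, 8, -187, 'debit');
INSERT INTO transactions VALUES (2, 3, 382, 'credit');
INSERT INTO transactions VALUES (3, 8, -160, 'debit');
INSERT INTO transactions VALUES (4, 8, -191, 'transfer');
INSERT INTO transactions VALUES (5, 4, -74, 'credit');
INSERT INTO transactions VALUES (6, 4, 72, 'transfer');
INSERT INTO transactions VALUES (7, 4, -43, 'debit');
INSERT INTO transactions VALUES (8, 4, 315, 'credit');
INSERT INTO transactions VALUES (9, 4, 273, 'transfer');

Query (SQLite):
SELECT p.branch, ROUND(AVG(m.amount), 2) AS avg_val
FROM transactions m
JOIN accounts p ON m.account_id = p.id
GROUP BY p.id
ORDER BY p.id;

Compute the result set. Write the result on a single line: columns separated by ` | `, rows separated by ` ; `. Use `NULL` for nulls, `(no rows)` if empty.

Nairobi | 382 ; Reno | 108.6 ; Austin | -179.33

Join each transactions row to its accounts via account_id.
Group joined rows by accounts.id; compute ROUND(AVG(m.amount), 2) per group.
  3: ids {2} → ROUND(AVG(m.amount), 2)=382
  4: ids {5, 6, 7, 8, 9} → ROUND(AVG(m.amount), 2)=108.6
  8: ids {1, 3, 4} → ROUND(AVG(m.amount), 2)=-179.33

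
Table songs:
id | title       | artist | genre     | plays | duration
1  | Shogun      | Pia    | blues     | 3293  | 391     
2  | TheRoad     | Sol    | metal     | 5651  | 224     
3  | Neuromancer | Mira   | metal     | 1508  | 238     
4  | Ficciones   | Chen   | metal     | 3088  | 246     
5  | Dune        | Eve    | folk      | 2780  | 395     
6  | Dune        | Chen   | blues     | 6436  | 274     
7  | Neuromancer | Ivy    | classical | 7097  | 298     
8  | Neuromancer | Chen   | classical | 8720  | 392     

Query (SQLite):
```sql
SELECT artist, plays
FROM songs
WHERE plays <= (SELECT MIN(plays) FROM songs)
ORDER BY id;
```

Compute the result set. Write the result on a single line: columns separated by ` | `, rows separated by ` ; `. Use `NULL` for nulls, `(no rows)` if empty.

Mira | 1508

Scalar subquery: MIN(plays) over all songs rows = 1508.
Keep rows where plays <= that value.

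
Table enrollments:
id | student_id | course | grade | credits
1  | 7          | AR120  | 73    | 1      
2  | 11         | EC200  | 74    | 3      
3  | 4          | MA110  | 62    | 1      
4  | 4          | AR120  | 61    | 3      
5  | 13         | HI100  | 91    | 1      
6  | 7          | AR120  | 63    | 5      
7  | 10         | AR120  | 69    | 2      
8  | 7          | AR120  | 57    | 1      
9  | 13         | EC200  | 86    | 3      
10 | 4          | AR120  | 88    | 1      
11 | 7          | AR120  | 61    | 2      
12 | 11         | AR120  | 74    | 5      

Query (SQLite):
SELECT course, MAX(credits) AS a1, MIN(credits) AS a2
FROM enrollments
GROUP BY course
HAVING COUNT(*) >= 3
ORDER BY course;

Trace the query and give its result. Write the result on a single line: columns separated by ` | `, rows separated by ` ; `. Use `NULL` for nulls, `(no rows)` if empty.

Group enrollments by course.
Per group compute: MAX(credits), MIN(credits).
HAVING: drop groups with fewer than 3 rows.
  AR120: ids {1, 4, 6, 7, 8, 10, 11, 12} → MAX(credits)=5, MIN(credits)=1
  EC200: ids {2, 9} → MAX(credits)=3, MIN(credits)=3
  HI100: ids {5} → MAX(credits)=1, MIN(credits)=1
  MA110: ids {3} → MAX(credits)=1, MIN(credits)=1

AR120 | 5 | 1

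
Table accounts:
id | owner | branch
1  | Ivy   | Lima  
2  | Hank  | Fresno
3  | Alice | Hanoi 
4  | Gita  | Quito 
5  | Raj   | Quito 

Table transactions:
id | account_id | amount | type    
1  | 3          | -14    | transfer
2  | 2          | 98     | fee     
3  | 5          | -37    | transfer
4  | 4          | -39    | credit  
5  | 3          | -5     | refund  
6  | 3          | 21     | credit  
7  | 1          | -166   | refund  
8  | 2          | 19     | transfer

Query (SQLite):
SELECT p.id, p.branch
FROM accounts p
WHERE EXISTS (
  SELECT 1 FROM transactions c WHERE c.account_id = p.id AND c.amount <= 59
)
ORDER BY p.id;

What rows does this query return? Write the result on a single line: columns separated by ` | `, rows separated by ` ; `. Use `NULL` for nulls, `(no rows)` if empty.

1 | Lima ; 2 | Fresno ; 3 | Hanoi ; 4 | Quito ; 5 | Quito

For each accounts row, check whether any transactions with matching account_id has amount <= 59.
Keep rows where that is true.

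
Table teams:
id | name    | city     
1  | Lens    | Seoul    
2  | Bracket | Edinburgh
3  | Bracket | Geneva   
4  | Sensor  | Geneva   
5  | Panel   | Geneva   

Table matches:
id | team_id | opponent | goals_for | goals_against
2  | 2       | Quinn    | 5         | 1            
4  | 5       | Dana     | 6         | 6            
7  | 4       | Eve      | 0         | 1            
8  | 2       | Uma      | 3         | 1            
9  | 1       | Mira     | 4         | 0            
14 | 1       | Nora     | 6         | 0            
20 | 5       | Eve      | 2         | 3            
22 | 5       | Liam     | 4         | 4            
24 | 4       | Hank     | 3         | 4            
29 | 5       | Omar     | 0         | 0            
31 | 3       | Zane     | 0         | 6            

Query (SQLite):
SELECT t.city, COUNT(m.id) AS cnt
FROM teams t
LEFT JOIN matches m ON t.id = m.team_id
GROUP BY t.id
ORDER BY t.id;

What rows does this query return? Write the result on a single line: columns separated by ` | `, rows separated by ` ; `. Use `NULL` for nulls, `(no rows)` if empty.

LEFT JOIN keeps every teams row; unmatched ones get NULL for matches columns.
Group by teams.id and compute COUNT(m.id). COUNT(col) of an all-NULL group is 0.
  1: ids {9, 14} → COUNT(m.id)=2
  2: ids {2, 8} → COUNT(m.id)=2
  3: ids {31} → COUNT(m.id)=1
  4: ids {7, 24} → COUNT(m.id)=2
  5: ids {4, 20, 22, 29} → COUNT(m.id)=4

Seoul | 2 ; Edinburgh | 2 ; Geneva | 1 ; Geneva | 2 ; Geneva | 4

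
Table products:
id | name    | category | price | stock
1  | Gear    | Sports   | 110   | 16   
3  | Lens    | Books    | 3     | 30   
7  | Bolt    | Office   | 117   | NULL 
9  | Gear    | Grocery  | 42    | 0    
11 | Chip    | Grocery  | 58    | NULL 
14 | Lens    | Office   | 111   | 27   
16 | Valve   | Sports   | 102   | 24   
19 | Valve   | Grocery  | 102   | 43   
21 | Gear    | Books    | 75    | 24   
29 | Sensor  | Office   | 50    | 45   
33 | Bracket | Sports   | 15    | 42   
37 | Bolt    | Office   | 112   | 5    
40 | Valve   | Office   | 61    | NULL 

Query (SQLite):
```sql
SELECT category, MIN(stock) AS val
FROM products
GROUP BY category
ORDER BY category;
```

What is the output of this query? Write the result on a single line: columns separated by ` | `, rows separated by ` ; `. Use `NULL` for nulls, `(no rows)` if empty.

Books | 24 ; Grocery | 0 ; Office | 5 ; Sports | 16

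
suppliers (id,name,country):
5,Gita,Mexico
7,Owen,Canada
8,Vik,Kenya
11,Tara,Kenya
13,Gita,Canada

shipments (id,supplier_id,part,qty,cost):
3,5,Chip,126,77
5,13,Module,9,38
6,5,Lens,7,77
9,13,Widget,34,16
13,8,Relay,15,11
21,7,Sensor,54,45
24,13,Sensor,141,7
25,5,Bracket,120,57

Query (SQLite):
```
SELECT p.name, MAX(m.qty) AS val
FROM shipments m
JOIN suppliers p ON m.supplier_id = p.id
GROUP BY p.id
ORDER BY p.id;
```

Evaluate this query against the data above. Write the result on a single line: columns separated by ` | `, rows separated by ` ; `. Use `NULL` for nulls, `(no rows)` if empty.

Gita | 126 ; Owen | 54 ; Vik | 15 ; Gita | 141

Join each shipments row to its suppliers via supplier_id.
Group joined rows by suppliers.id; compute MAX(m.qty) per group.
  5: ids {3, 6, 25} → MAX(m.qty)=126
  7: ids {21} → MAX(m.qty)=54
  8: ids {13} → MAX(m.qty)=15
  13: ids {5, 9, 24} → MAX(m.qty)=141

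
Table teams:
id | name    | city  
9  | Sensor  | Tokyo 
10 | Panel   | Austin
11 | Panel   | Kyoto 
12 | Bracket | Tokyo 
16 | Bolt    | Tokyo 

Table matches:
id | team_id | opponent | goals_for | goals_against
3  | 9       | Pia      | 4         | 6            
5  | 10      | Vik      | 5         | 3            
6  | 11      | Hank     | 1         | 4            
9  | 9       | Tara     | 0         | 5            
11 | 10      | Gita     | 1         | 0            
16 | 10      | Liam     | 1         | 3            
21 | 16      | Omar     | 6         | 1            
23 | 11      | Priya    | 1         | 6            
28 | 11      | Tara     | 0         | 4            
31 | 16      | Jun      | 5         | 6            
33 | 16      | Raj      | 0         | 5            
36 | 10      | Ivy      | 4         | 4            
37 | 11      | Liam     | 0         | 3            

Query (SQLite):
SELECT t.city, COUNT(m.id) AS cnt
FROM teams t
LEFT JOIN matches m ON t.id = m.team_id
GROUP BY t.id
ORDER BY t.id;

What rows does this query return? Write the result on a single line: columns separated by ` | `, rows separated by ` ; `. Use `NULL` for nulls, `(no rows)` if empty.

LEFT JOIN keeps every teams row; unmatched ones get NULL for matches columns.
Group by teams.id and compute COUNT(m.id). COUNT(col) of an all-NULL group is 0.
  9: ids {3, 9} → COUNT(m.id)=2
  10: ids {5, 11, 16, 36} → COUNT(m.id)=4
  11: ids {6, 23, 28, 37} → COUNT(m.id)=4
  12: ids {—} → COUNT(m.id)=0
  16: ids {21, 31, 33} → COUNT(m.id)=3

Tokyo | 2 ; Austin | 4 ; Kyoto | 4 ; Tokyo | 0 ; Tokyo | 3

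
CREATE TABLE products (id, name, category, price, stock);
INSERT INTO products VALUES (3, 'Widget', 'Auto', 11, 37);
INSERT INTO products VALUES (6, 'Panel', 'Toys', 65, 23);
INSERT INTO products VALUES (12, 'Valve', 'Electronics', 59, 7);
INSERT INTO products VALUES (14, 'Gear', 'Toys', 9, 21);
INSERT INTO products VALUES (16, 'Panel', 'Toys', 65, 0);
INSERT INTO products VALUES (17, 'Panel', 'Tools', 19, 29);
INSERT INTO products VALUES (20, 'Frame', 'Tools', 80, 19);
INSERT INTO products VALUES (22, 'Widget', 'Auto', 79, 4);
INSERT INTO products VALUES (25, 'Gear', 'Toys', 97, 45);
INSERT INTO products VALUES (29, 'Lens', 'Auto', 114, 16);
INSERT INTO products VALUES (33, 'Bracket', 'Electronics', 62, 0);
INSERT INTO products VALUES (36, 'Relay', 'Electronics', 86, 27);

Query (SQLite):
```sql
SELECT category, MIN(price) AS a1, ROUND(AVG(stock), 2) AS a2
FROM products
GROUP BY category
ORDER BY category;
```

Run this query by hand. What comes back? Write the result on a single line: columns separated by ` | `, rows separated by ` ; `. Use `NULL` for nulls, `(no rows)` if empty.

Auto | 11 | 19 ; Electronics | 59 | 11.33 ; Tools | 19 | 24 ; Toys | 9 | 22.25

Group products by category.
Per group compute: MIN(price), ROUND(AVG(stock), 2).
  Auto: ids {3, 22, 29} → MIN(price)=11, ROUND(AVG(stock), 2)=19
  Electronics: ids {12, 33, 36} → MIN(price)=59, ROUND(AVG(stock), 2)=11.33
  Tools: ids {17, 20} → MIN(price)=19, ROUND(AVG(stock), 2)=24
  Toys: ids {6, 14, 16, 25} → MIN(price)=9, ROUND(AVG(stock), 2)=22.25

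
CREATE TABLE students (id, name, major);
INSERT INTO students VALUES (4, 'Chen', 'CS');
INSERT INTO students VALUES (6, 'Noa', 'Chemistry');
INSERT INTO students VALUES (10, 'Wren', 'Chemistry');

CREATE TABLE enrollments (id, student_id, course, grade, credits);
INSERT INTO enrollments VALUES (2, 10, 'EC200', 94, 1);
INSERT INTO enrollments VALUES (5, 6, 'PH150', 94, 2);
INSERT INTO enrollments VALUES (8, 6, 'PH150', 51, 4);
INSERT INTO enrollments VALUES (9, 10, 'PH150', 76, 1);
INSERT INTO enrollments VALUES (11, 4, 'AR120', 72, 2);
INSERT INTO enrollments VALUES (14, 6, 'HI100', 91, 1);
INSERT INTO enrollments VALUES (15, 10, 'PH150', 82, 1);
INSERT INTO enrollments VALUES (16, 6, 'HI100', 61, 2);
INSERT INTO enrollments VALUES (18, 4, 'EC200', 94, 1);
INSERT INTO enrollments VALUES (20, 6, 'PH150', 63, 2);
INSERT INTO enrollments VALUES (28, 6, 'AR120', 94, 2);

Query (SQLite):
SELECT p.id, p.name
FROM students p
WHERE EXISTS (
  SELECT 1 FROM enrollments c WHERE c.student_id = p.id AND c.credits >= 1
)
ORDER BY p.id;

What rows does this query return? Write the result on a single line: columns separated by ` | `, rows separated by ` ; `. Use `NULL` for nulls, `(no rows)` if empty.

4 | Chen ; 6 | Noa ; 10 | Wren

For each students row, check whether any enrollments with matching student_id has credits >= 1.
Keep rows where that is true.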